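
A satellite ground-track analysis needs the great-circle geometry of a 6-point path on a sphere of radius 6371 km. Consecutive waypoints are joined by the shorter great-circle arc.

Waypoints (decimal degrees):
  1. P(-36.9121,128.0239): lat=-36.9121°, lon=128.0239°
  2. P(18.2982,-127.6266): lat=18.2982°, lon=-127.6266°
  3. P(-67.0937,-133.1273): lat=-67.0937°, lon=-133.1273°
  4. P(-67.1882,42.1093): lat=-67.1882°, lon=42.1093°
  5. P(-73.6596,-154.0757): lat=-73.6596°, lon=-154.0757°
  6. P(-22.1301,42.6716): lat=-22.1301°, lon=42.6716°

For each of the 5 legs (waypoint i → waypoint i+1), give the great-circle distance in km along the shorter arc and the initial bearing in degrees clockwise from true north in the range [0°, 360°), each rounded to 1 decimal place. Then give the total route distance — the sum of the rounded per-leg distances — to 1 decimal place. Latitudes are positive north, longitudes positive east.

Leg 1: dist=12468.2 km, bearing=83.2°
Leg 2: dist=9506.0 km, bearing=182.1°
Leg 3: dist=5079.0 km, bearing=177.4°
Leg 4: dist=4309.7 km, bearing=172.8°
Leg 5: dist=9292.9 km, bearing=195.6°
Total: 40655.8 km

Leg 1: φ1=-0.6442377, φ2=0.3193638, Δφ=0.9636015, Δλ=-4.4619430 rad; a=sin²(Δφ/2)+cosφ1·cosφ2·sin²(Δλ/2)=0.6883509814; c=2·atan2(√a, √(1-a))=1.957029725; dist=6371·c=12468.236 ≈ 12468.2 km; running total=12468.2 km
Leg 1 bearing: y=sinΔλ·cosφ2=0.91981484, x=cosφ1·sinφ2-sinφ1·cosφ2·cosΔλ=0.10971006; θ=atan2(y, x)=83.1982° ≈ 83.2°
Leg 2: φ1=0.3193638, φ2=-1.1710060, Δφ=-1.4903698, Δλ=-0.0960053 rad; a=sin²(Δφ/2)+cosφ1·cosφ2·sin²(Δλ/2)=0.4606809506; c=2·atan2(√a, √(1-a))=1.492076953; dist=6371·c=9506.022 ≈ 9506.0 km; running total=21974.2 km
Leg 2 bearing: y=sinΔλ·cosφ2=-0.03731032, x=cosφ1·sinφ2-sinφ1·cosφ2·cosΔλ=-0.99620479; θ=atan2(y, x)=-177.8551° <0 so +360° → 182.1449° ≈ 182.1°
Leg 3: φ1=-1.1710060, φ2=-1.1726553, Δφ=-0.0016493, Δλ=3.0584556 rad; a=sin²(Δφ/2)+cosφ1·cosφ2·sin²(Δλ/2)=0.1506448157; c=2·atan2(√a, √(1-a))=0.797203081; dist=6371·c=5078.981 ≈ 5079.0 km; running total=27053.2 km
Leg 3 bearing: y=sinΔλ·cosφ2=0.03219555, x=cosφ1·sinφ2-sinφ1·cosφ2·cosΔλ=-0.71467984; θ=atan2(y, x)=177.4206° ≈ 177.4°
Leg 4: φ1=-1.1726553, φ2=-1.2856025, Δφ=-0.1129472, Δλ=-3.4240742 rad; a=sin²(Δφ/2)+cosφ1·cosφ2·sin²(Δλ/2)=0.1101026815; c=2·atan2(√a, √(1-a))=0.676458614; dist=6371·c=4309.718 ≈ 4309.7 km; running total=31362.9 km
Leg 4 bearing: y=sinΔλ·cosφ2=0.07842158, x=cosφ1·sinφ2-sinφ1·cosφ2·cosΔλ=-0.62110416; θ=atan2(y, x)=172.8038° ≈ 172.8°
Leg 5: φ1=-1.2856025, φ2=-0.3862431, Δφ=0.8993594, Δλ=3.4338882 rad; a=sin²(Δφ/2)+cosφ1·cosφ2·sin²(Δλ/2)=0.4440342320; c=2·atan2(√a, √(1-a))=1.458629738; dist=6371·c=9292.930 ≈ 9292.9 km; running total=40655.8 km
Leg 5 bearing: y=sinΔλ·cosφ2=-0.26692330, x=cosφ1·sinφ2-sinφ1·cosφ2·cosΔλ=-0.95719553; θ=atan2(y, x)=-164.4184° <0 so +360° → 195.5816° ≈ 195.6°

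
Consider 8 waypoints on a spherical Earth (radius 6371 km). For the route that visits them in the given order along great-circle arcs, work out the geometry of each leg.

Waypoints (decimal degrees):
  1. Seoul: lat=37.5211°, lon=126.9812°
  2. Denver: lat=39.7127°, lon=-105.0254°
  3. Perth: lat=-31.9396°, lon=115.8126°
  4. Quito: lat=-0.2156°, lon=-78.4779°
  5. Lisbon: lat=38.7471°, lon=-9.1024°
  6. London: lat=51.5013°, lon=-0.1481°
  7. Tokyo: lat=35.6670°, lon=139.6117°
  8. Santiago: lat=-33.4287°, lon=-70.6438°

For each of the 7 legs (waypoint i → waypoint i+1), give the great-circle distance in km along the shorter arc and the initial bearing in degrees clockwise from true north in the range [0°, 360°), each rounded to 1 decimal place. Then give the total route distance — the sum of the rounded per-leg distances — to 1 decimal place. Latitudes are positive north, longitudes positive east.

Leg 1: φ1=0.6548667, φ2=0.6931174, Δφ=0.0382506, Δλ=-4.0492791 rad; a=sin²(Δφ/2)+cosφ1·cosφ2·sin²(Δλ/2)=0.4932124299; c=2·atan2(√a, √(1-a))=1.557220770; dist=6371·c=9921.054 ≈ 9921.1 km; running total=9921.1 km
Leg 1 bearing: y=sinΔλ·cosφ2=0.60623809, x=cosφ1·sinφ2-sinφ1·cosφ2·cosΔλ=0.79516734; θ=atan2(y, x)=37.3220° ≈ 37.3°
Leg 2: φ1=0.6931174, φ2=-0.5574512, Δφ=-1.2505686, Δλ=3.8543502 rad; a=sin²(Δφ/2)+cosφ1·cosφ2·sin²(Δλ/2)=0.9159477581; c=2·atan2(√a, √(1-a))=2.553311078; dist=6371·c=16267.145 ≈ 16267.1 km; running total=26188.2 km
Leg 2 bearing: y=sinΔλ·cosφ2=-0.55492274, x=cosφ1·sinφ2-sinφ1·cosφ2·cosΔλ=0.00325634; θ=atan2(y, x)=-89.6638° <0 so +360° → 270.3362° ≈ 270.3°
Leg 3: φ1=-0.5574512, φ2=-0.0037629, Δφ=0.5536883, Δλ=-3.3910089 rad; a=sin²(Δφ/2)+cosφ1·cosφ2·sin²(Δλ/2)=0.9101755258; c=2·atan2(√a, √(1-a))=2.532820952; dist=6371·c=16136.602 ≈ 16136.6 km; running total=42324.8 km
Leg 3 bearing: y=sinΔλ·cosφ2=0.24683659, x=cosφ1·sinφ2-sinφ1·cosφ2·cosΔλ=-0.51584479; θ=atan2(y, x)=154.4284° ≈ 154.4°
Leg 4: φ1=-0.0037629, φ2=0.6762645, Δφ=0.6800274, Δλ=1.2108309 rad; a=sin²(Δφ/2)+cosφ1·cosφ2·sin²(Δλ/2)=0.3638189805; c=2·atan2(√a, √(1-a))=1.294949300; dist=6371·c=8250.122 ≈ 8250.1 km; running total=50574.9 km
Leg 4 bearing: y=sinΔλ·cosφ2=0.72993056, x=cosφ1·sinφ2-sinφ1·cosφ2·cosΔλ=0.62691331; θ=atan2(y, x)=49.3418° ≈ 49.3°
Leg 5: φ1=0.6762645, φ2=0.8988673, Δφ=0.2226028, Δλ=0.1562820 rad; a=sin²(Δφ/2)+cosφ1·cosφ2·sin²(Δλ/2)=0.0152953444; c=2·atan2(√a, √(1-a))=0.247983624; dist=6371·c=1579.904 ≈ 1579.9 km; running total=52154.8 km
Leg 5 bearing: y=sinΔλ·cosφ2=0.09688954, x=cosφ1·sinφ2-sinφ1·cosφ2·cosΔλ=0.22551720; θ=atan2(y, x)=23.2499° ≈ 23.2°
Leg 6: φ1=0.8988673, φ2=0.6225066, Δφ=-0.2763607, Δλ=2.4392687 rad; a=sin²(Δφ/2)+cosφ1·cosφ2·sin²(Δλ/2)=0.4648590726; c=2·atan2(√a, √(1-a))=1.500456483; dist=6371·c=9559.408 ≈ 9559.4 km; running total=61714.2 km
Leg 6 bearing: y=sinΔλ·cosφ2=0.52481765, x=cosφ1·sinφ2-sinφ1·cosφ2·cosΔλ=0.84830826; θ=atan2(y, x)=31.7436° ≈ 31.7°
Leg 7: φ1=0.6225066, φ2=-0.5834409, Δφ=-1.2059475, Δλ=-3.6696507 rad; a=sin²(Δφ/2)+cosφ1·cosφ2·sin²(Δλ/2)=0.9534408202; c=2·atan2(√a, √(1-a))=2.706620177; dist=6371·c=17243.877 ≈ 17243.9 km; running total=78958.1 km
Leg 7 bearing: y=sinΔλ·cosφ2=0.42050487, x=cosφ1·sinφ2-sinφ1·cosφ2·cosΔλ=-0.02722769; θ=atan2(y, x)=93.7047° ≈ 93.7°

Leg 1: dist=9921.1 km, bearing=37.3°
Leg 2: dist=16267.1 km, bearing=270.3°
Leg 3: dist=16136.6 km, bearing=154.4°
Leg 4: dist=8250.1 km, bearing=49.3°
Leg 5: dist=1579.9 km, bearing=23.2°
Leg 6: dist=9559.4 km, bearing=31.7°
Leg 7: dist=17243.9 km, bearing=93.7°
Total: 78958.1 km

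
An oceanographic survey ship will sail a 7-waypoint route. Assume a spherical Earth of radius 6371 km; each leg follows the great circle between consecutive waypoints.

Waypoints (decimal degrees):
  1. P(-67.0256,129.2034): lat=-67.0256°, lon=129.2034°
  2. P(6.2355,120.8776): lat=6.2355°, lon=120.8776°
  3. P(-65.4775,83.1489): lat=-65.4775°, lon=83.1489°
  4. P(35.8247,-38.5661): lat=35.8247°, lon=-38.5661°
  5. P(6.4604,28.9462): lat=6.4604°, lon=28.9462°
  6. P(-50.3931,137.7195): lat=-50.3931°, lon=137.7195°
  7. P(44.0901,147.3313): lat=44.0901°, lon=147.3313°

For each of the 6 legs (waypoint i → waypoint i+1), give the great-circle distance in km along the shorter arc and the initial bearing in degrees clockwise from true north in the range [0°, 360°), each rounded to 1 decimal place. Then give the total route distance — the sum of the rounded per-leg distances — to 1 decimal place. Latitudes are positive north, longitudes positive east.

Leg 1: dist=8173.5 km, bearing=351.4°
Leg 2: dist=8545.3 km, bearing=195.1°
Leg 3: dist=15032.2 km, bearing=258.1°
Leg 4: dist=7565.3 km, bearing=98.1°
Leg 5: dist=11885.7 km, bearing=140.9°
Leg 6: dist=10547.1 km, bearing=6.9°
Total: 61749.1 km

Leg 1: φ1=-1.1698174, φ2=0.1088300, Δφ=1.2786474, Δλ=-0.1453126 rad; a=sin²(Δφ/2)+cosφ1·cosφ2·sin²(Δλ/2)=0.3580393074; c=2·atan2(√a, √(1-a))=1.282914994; dist=6371·c=8173.451 ≈ 8173.5 km; running total=8173.5 km
Leg 1 bearing: y=sinΔλ·cosφ2=-0.14394510, x=cosφ1·sinφ2-sinφ1·cosφ2·cosΔλ=0.94798125; θ=atan2(y, x)=-8.6341° <0 so +360° → 351.3659° ≈ 351.4°
Leg 2: φ1=0.1088300, φ2=-1.1427980, Δφ=-1.2516280, Δλ=-0.6584900 rad; a=sin²(Δφ/2)+cosφ1·cosφ2·sin²(Δλ/2)=0.3862447672; c=2·atan2(√a, √(1-a))=1.341275990; dist=6371·c=8545.269 ≈ 8545.3 km; running total=16718.8 km
Leg 2 bearing: y=sinΔλ·cosφ2=-0.25397910, x=cosφ1·sinφ2-sinφ1·cosφ2·cosΔλ=-0.94007106; θ=atan2(y, x)=-164.8813° <0 so +360° → 195.1187° ≈ 195.1°
Leg 3: φ1=-1.1427980, φ2=0.6252590, Δφ=1.7680569, Δλ=-2.1243275 rad; a=sin²(Δφ/2)+cosφ1·cosφ2·sin²(Δλ/2)=0.8547111763; c=2·atan2(√a, √(1-a))=2.359474588; dist=6371·c=15032.213 ≈ 15032.2 km; running total=31751.0 km
Leg 3 bearing: y=sinΔλ·cosφ2=-0.68973593, x=cosφ1·sinφ2-sinφ1·cosφ2·cosΔλ=-0.14485951; θ=atan2(y, x)=-101.8610° <0 so +360° → 258.1390° ≈ 258.1°
Leg 4: φ1=0.6252590, φ2=0.1127553, Δφ=-0.5125037, Δλ=1.1783119 rad; a=sin²(Δφ/2)+cosφ1·cosφ2·sin²(Δλ/2)=0.3129946390; c=2·atan2(√a, √(1-a))=1.187466476; dist=6371·c=7565.349 ≈ 7565.3 km; running total=39316.3 km
Leg 4 bearing: y=sinΔλ·cosφ2=0.91809438, x=cosφ1·sinφ2-sinφ1·cosφ2·cosΔλ=-0.13122002; θ=atan2(y, x)=98.1340° ≈ 98.1°
Leg 5: φ1=0.1127553, φ2=-0.8795255, Δφ=-0.9922808, Δλ=1.8984522 rad; a=sin²(Δφ/2)+cosφ1·cosφ2·sin²(Δλ/2)=0.6452762401; c=2·atan2(√a, √(1-a))=1.865600503; dist=6371·c=11885.741 ≈ 11885.7 km; running total=51202.0 km
Leg 5 bearing: y=sinΔλ·cosφ2=0.60360046, x=cosφ1·sinφ2-sinφ1·cosφ2·cosΔλ=-0.74245925; θ=atan2(y, x)=140.8898° ≈ 140.9°
Leg 6: φ1=-0.8795255, φ2=0.7695174, Δφ=1.6490429, Δλ=0.1677576 rad; a=sin²(Δφ/2)+cosφ1·cosφ2·sin²(Δλ/2)=0.5422974254; c=2·atan2(√a, √(1-a))=1.655492401; dist=6371·c=10547.142 ≈ 10547.1 km; running total=61749.1 km
Leg 6 bearing: y=sinΔλ·cosφ2=0.11992692, x=cosφ1·sinφ2-sinφ1·cosφ2·cosΔλ=0.98917200; θ=atan2(y, x)=6.9128° ≈ 6.9°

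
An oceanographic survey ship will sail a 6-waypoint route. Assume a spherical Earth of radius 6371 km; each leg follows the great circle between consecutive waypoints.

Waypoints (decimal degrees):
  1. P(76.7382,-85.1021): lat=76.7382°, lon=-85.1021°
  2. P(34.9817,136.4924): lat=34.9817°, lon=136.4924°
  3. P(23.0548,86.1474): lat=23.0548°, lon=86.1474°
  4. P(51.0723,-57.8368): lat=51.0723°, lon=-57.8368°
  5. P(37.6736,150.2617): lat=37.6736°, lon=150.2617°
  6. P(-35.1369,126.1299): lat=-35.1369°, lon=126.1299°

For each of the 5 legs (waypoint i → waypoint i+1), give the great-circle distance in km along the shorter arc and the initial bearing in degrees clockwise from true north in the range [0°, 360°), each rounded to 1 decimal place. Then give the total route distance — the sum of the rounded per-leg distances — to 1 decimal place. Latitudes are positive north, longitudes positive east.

Leg 1: dist=7263.9 km, bearing=323.2°
Leg 2: dist=5017.1 km, bearing=268.7°
Leg 3: dist=11050.6 km, bearing=338.0°
Leg 4: dist=9773.5 km, bearing=338.1°
Leg 5: dist=8470.2 km, bearing=200.1°
Total: 41575.3 km

Leg 1: φ1=1.3393343, φ2=0.6105458, Δφ=-0.7287884, Δλ=3.8675536 rad; a=sin²(Δφ/2)+cosφ1·cosφ2·sin²(Δλ/2)=0.2912698128; c=2·atan2(√a, √(1-a))=1.140147612; dist=6371·c=7263.880 ≈ 7263.9 km; running total=7263.9 km
Leg 1 bearing: y=sinΔλ·cosφ2=-0.54391930, x=cosφ1·sinφ2-sinφ1·cosφ2·cosΔλ=0.72792763; θ=atan2(y, x)=-36.7677° <0 so +360° → 323.2323° ≈ 323.2°
Leg 2: φ1=0.6105458, φ2=0.4023822, Δφ=-0.2081637, Δλ=-0.8786860 rad; a=sin²(Δφ/2)+cosφ1·cosφ2·sin²(Δλ/2)=0.1471874816; c=2·atan2(√a, √(1-a))=0.787491477; dist=6371·c=5017.108 ≈ 5017.1 km; running total=12281.0 km
Leg 2 bearing: y=sinΔλ·cosφ2=-0.70840957, x=cosφ1·sinφ2-sinφ1·cosφ2·cosΔλ=-0.01578585; θ=atan2(y, x)=-91.2765° <0 so +360° → 268.7235° ≈ 268.7°
Leg 3: φ1=0.4023822, φ2=0.8913798, Δφ=0.4889976, Δλ=-2.5129984 rad; a=sin²(Δφ/2)+cosφ1·cosφ2·sin²(Δλ/2)=0.5814964685; c=2·atan2(√a, √(1-a))=1.734519728; dist=6371·c=11050.625 ≈ 11050.6 km; running total=23331.6 km
Leg 3 bearing: y=sinΔλ·cosφ2=-0.36946870, x=cosφ1·sinφ2-sinφ1·cosφ2·cosΔλ=0.91483670; θ=atan2(y, x)=-21.9920° <0 so +360° → 338.0080° ≈ 338.0°
Leg 4: φ1=0.8913798, φ2=0.6575284, Δφ=-0.2338514, Δλ=3.6320040 rad; a=sin²(Δφ/2)+cosφ1·cosφ2·sin²(Δλ/2)=0.4816351338; c=2·atan2(√a, √(1-a))=1.534058331; dist=6371·c=9773.486 ≈ 9773.5 km; running total=33105.1 km
Leg 4 bearing: y=sinΔλ·cosφ2=-0.37279008, x=cosφ1·sinφ2-sinφ1·cosφ2·cosΔλ=0.92718848; θ=atan2(y, x)=-21.9033° <0 so +360° → 338.0967° ≈ 338.1°
Leg 5: φ1=0.6575284, φ2=-0.6132546, Δφ=-1.2707830, Δλ=-0.4211794 rad; a=sin²(Δφ/2)+cosφ1·cosφ2·sin²(Δλ/2)=0.3805170965; c=2·atan2(√a, √(1-a))=1.329495665; dist=6371·c=8470.217 ≈ 8470.2 km; running total=41575.3 km
Leg 5 bearing: y=sinΔλ·cosφ2=-0.33433843, x=cosφ1·sinφ2-sinφ1·cosφ2·cosΔλ=-0.91165408; θ=atan2(y, x)=-159.8601° <0 so +360° → 200.1399° ≈ 200.1°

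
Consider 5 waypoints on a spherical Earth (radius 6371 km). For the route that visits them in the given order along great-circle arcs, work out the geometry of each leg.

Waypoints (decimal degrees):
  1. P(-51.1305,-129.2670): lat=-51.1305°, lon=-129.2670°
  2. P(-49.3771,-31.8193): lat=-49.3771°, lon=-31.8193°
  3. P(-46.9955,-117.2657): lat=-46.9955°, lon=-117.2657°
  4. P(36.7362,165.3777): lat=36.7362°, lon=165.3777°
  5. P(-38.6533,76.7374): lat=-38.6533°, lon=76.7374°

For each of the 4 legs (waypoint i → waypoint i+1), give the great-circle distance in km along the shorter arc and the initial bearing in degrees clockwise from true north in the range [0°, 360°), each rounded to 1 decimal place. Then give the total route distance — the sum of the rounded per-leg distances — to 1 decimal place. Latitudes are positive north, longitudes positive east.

Leg 1: dist=6388.5 km, bearing=130.0°
Leg 2: dist=5984.5 km, bearing=237.4°
Leg 3: dist=12067.8 km, bearing=304.4°
Leg 4: dist=12345.2 km, bearing=236.8°
Total: 36786.0 km

Leg 1: φ1=-0.8923956, φ2=-0.8617930, Δφ=0.0306026, Δλ=1.7007832 rad; a=sin²(Δφ/2)+cosφ1·cosφ2·sin²(Δλ/2)=0.2310060604; c=2·atan2(√a, √(1-a))=1.002748032; dist=6371·c=6388.508 ≈ 6388.5 km; running total=6388.5 km
Leg 1 bearing: y=sinΔλ·cosφ2=0.64558488, x=cosφ1·sinφ2-sinφ1·cosφ2·cosΔλ=-0.54202326; θ=atan2(y, x)=130.0163° ≈ 130.0°
Leg 2: φ1=-0.8617930, φ2=-0.8202262, Δφ=0.0415668, Δλ=-1.4913210 rad; a=sin²(Δφ/2)+cosφ1·cosφ2·sin²(Δλ/2)=0.2048397426; c=2·atan2(√a, √(1-a))=0.939340458; dist=6371·c=5984.538 ≈ 5984.5 km; running total=12373.0 km
Leg 2 bearing: y=sinΔλ·cosφ2=-0.67990289, x=cosφ1·sinφ2-sinφ1·cosφ2·cosΔλ=-0.43503305; θ=atan2(y, x)=-122.6130° <0 so +360° → 237.3870° ≈ 237.4°
Leg 3: φ1=-0.8202262, φ2=0.6411676, Δφ=1.4613939, Δλ=4.9330579 rad; a=sin²(Δφ/2)+cosφ1·cosφ2·sin²(Δλ/2)=0.6588865061; c=2·atan2(√a, √(1-a))=1.894176157; dist=6371·c=12067.796 ≈ 12067.8 km; running total=24440.8 km
Leg 3 bearing: y=sinΔλ·cosφ2=-0.78196500, x=cosφ1·sinφ2-sinφ1·cosφ2·cosΔλ=0.53623787; θ=atan2(y, x)=-55.5594° <0 so +360° → 304.4406° ≈ 304.4°
Leg 4: φ1=0.6411676, φ2=-0.6746274, Δφ=-1.3157950, Δλ=-1.5470651 rad; a=sin²(Δφ/2)+cosφ1·cosφ2·sin²(Δλ/2)=0.6793730705; c=2·atan2(√a, √(1-a))=1.937720599; dist=6371·c=12345.218 ≈ 12345.2 km; running total=36786.0 km
Leg 4 bearing: y=sinΔλ·cosφ2=-0.78071987, x=cosφ1·sinφ2-sinφ1·cosφ2·cosΔλ=-0.51164215; θ=atan2(y, x)=-123.2387° <0 so +360° → 236.7613° ≈ 236.8°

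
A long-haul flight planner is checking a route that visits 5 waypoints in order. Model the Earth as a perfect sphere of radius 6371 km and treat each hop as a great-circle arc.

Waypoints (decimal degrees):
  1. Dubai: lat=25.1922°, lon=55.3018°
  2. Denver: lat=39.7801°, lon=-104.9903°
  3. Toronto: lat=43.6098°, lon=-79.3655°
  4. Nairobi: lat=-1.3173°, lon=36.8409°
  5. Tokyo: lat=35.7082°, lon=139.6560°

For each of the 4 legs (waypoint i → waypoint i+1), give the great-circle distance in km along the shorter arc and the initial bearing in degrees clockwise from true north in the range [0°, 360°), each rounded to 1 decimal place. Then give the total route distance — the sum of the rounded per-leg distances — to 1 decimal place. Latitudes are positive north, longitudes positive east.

Leg 1: φ1=0.4396868, φ2=0.6942937, Δφ=0.2546069, Δλ=-2.7976249 rad; a=sin²(Δφ/2)+cosφ1·cosφ2·sin²(Δλ/2)=0.6911610561; c=2·atan2(√a, √(1-a))=1.963104350; dist=6371·c=12506.938 ≈ 12506.9 km; running total=12506.9 km
Leg 1 bearing: y=sinΔλ·cosφ2=-0.25915942, x=cosφ1·sinφ2-sinφ1·cosφ2·cosΔλ=0.88694205; θ=atan2(y, x)=-16.2881° <0 so +360° → 343.7119° ≈ 343.7°
Leg 2: φ1=0.6942937, φ2=0.7611346, Δφ=0.0668409, Δλ=0.4472371 rad; a=sin²(Δφ/2)+cosφ1·cosφ2·sin²(Δλ/2)=0.0284807032; c=2·atan2(√a, √(1-a))=0.339147581; dist=6371·c=2160.709 ≈ 2160.7 km; running total=14667.6 km
Leg 2 bearing: y=sinΔλ·cosφ2=0.31313598, x=cosφ1·sinφ2-sinφ1·cosφ2·cosΔλ=0.11235689; θ=atan2(y, x)=70.2614° ≈ 70.3°
Leg 3: φ1=0.7611346, φ2=-0.0229912, Δφ=-0.7841258, Δλ=2.0281843 rad; a=sin²(Δφ/2)+cosφ1·cosφ2·sin²(Δλ/2)=0.6677593706; c=2·atan2(√a, √(1-a))=1.912952164; dist=6371·c=12187.418 ≈ 12187.4 km; running total=26855.0 km
Leg 3 bearing: y=sinΔλ·cosφ2=0.89697193, x=cosφ1·sinφ2-sinφ1·cosφ2·cosΔλ=0.28786896; θ=atan2(y, x)=72.2068° ≈ 72.2°
Leg 4: φ1=-0.0229912, φ2=0.6232257, Δφ=0.6462169, Δλ=1.7944620 rad; a=sin²(Δφ/2)+cosφ1·cosφ2·sin²(Δλ/2)=0.5967381354; c=2·atan2(√a, √(1-a))=1.765500464; dist=6371·c=11248.003 ≈ 11248.0 km; running total=38103.0 km
Leg 4 bearing: y=sinΔλ·cosφ2=0.79177384, x=cosφ1·sinφ2-sinφ1·cosφ2·cosΔλ=0.57936268; θ=atan2(y, x)=53.8060° ≈ 53.8°

Leg 1: dist=12506.9 km, bearing=343.7°
Leg 2: dist=2160.7 km, bearing=70.3°
Leg 3: dist=12187.4 km, bearing=72.2°
Leg 4: dist=11248.0 km, bearing=53.8°
Total: 38103.0 km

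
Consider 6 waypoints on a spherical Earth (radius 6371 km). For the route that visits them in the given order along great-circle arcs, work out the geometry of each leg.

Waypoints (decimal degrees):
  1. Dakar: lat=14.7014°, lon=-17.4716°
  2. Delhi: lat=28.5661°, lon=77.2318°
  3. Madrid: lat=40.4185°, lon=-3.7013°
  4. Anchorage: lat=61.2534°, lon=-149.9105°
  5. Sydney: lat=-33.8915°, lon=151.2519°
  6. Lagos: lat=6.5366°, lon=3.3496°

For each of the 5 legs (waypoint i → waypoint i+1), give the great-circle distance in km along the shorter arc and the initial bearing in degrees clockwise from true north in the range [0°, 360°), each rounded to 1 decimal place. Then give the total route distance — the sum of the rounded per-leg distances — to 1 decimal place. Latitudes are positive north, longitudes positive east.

Leg 1: dist=9678.1 km, bearing=61.2°
Leg 2: dist=7278.3 km, bearing=304.3°
Leg 3: dist=8304.4 km, bearing=343.9°
Leg 4: dist=11831.0 km, bearing=227.8°
Leg 5: dist=15528.5 km, bearing=234.6°
Total: 52620.3 km

Leg 1: φ1=0.2565878, φ2=0.4985725, Δφ=0.2419847, Δλ=1.6528861 rad; a=sin²(Δφ/2)+cosφ1·cosφ2·sin²(Δλ/2)=0.4741533732; c=2·atan2(√a, √(1-a))=1.519080023; dist=6371·c=9678.059 ≈ 9678.1 km; running total=9678.1 km
Leg 1 bearing: y=sinΔλ·cosφ2=0.87530851, x=cosφ1·sinφ2-sinφ1·cosφ2·cosΔλ=0.48079395; θ=atan2(y, x)=61.2207° ≈ 61.2°
Leg 2: φ1=0.4985725, φ2=0.7054359, Δφ=0.2068634, Δλ=-1.4125491 rad; a=sin²(Δφ/2)+cosφ1·cosφ2·sin²(Δλ/2)=0.2922992964; c=2·atan2(√a, √(1-a))=1.142412286; dist=6371·c=7278.309 ≈ 7278.3 km; running total=16956.4 km
Leg 2 bearing: y=sinΔλ·cosφ2=-0.75181620, x=cosφ1·sinφ2-sinφ1·cosφ2·cosΔλ=0.51206842; θ=atan2(y, x)=-55.7409° <0 so +360° → 304.2591° ≈ 304.3°
Leg 3: φ1=0.7054359, φ2=1.0690735, Δφ=0.3636376, Δλ=-2.5518319 rad; a=sin²(Δφ/2)+cosφ1·cosφ2·sin²(Δλ/2)=0.3679202292; c=2·atan2(√a, √(1-a))=1.303463920; dist=6371·c=8304.369 ≈ 8304.4 km; running total=25260.8 km
Leg 3 bearing: y=sinΔλ·cosφ2=-0.26747883, x=cosφ1·sinφ2-sinφ1·cosφ2·cosΔλ=0.92664708; θ=atan2(y, x)=-16.1009° <0 so +360° → 343.8991° ≈ 343.9°
Leg 4: φ1=1.0690735, φ2=-0.5915183, Δφ=-1.6605918, Δλ=5.2562755 rad; a=sin²(Δφ/2)+cosφ1·cosφ2·sin²(Δλ/2)=0.6411568781; c=2·atan2(√a, √(1-a))=1.857001449; dist=6371·c=11830.956 ≈ 11831.0 km; running total=37091.8 km
Leg 4 bearing: y=sinΔλ·cosφ2=-0.71031565, x=cosφ1·sinφ2-sinφ1·cosφ2·cosΔλ=-0.64478727; θ=atan2(y, x)=-132.2315° <0 so +360° → 227.7685° ≈ 227.8°
Leg 5: φ1=-0.5915183, φ2=0.1140852, Δφ=0.7056035, Δλ=-2.5813821 rad; a=sin²(Δφ/2)+cosφ1·cosφ2·sin²(Δλ/2)=0.8810582844; c=2·atan2(√a, √(1-a))=2.437372318; dist=6371·c=15528.499 ≈ 15528.5 km; running total=52620.3 km
Leg 5 bearing: y=sinΔλ·cosφ2=-0.52791035, x=cosφ1·sinφ2-sinφ1·cosφ2·cosΔλ=-0.37481862; θ=atan2(y, x)=-125.3749° <0 so +360° → 234.6251° ≈ 234.6°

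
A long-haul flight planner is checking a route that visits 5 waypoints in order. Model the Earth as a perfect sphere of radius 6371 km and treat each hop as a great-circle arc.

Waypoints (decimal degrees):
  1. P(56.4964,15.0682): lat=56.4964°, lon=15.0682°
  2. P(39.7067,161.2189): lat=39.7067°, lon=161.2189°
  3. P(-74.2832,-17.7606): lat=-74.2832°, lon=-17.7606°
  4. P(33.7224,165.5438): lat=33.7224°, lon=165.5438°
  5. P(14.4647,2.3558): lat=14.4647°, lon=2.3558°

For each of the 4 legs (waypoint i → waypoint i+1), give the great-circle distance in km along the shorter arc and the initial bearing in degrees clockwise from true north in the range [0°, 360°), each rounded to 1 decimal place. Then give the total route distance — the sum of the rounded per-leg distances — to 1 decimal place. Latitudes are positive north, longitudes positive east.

Leg 1: φ1=0.9860482, φ2=0.6930127, Δφ=-0.2930355, Δλ=2.5508109 rad; a=sin²(Δφ/2)+cosφ1·cosφ2·sin²(Δλ/2)=0.4099847326; c=2·atan2(√a, √(1-a))=1.389778834; dist=6371·c=8854.281 ≈ 8854.3 km; running total=8854.3 km
Leg 1 bearing: y=sinΔλ·cosφ2=0.42852197, x=cosφ1·sinφ2-sinφ1·cosφ2·cosΔλ=0.88541399; θ=atan2(y, x)=25.8260° ≈ 25.8°
Leg 2: φ1=0.6930127, φ2=-1.2964864, Δφ=-1.9894991, Δλ=-3.1237816 rad; a=sin²(Δφ/2)+cosφ1·cosφ2·sin²(Δλ/2)=0.9116680736; c=2·atan2(√a, √(1-a))=2.538060642; dist=6371·c=16169.984 ≈ 16170.0 km; running total=25024.3 km
Leg 2 bearing: y=sinΔλ·cosφ2=-0.00482446, x=cosφ1·sinφ2-sinφ1·cosφ2·cosΔλ=-0.56753353; θ=atan2(y, x)=-179.5130° <0 so +360° → 180.4870° ≈ 180.5°
Leg 3: φ1=-1.2964864, φ2=0.5885669, Δφ=1.8850533, Δλ=3.1992653 rad; a=sin²(Δφ/2)+cosφ1·cosφ2·sin²(Δλ/2)=0.8796708893; c=2·atan2(√a, √(1-a))=2.433097272; dist=6371·c=15501.263 ≈ 15501.3 km; running total=40525.6 km
Leg 3 bearing: y=sinΔλ·cosφ2=-0.04794191, x=cosφ1·sinφ2-sinφ1·cosφ2·cosΔλ=-0.64892344; θ=atan2(y, x)=-175.7747° <0 so +360° → 184.2253° ≈ 184.2°
Leg 4: φ1=0.5885669, φ2=0.2524566, Δφ=-0.3361103, Δλ=-2.8481679 rad; a=sin²(Δφ/2)+cosφ1·cosφ2·sin²(Δλ/2)=0.8161389113; c=2·atan2(√a, √(1-a))=2.255286129; dist=6371·c=14368.428 ≈ 14368.4 km; running total=54894.0 km
Leg 4 bearing: y=sinΔλ·cosφ2=-0.28006412, x=cosφ1·sinφ2-sinφ1·cosφ2·cosΔλ=0.72234953; θ=atan2(y, x)=-21.1919° <0 so +360° → 338.8081° ≈ 338.8°

Leg 1: dist=8854.3 km, bearing=25.8°
Leg 2: dist=16170.0 km, bearing=180.5°
Leg 3: dist=15501.3 km, bearing=184.2°
Leg 4: dist=14368.4 km, bearing=338.8°
Total: 54894.0 km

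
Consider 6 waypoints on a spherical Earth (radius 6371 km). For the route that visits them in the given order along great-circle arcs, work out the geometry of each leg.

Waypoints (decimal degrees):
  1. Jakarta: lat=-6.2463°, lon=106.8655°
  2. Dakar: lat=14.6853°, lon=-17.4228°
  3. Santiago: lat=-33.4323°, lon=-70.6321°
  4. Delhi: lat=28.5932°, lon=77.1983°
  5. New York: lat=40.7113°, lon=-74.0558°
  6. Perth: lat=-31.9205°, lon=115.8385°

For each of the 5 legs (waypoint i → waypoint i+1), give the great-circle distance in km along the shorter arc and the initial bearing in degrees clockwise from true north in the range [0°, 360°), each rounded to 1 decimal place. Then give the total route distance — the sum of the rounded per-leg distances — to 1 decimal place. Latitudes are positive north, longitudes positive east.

Leg 1: dist=13866.2 km, bearing=283.6°
Leg 2: dist=7771.6 km, bearing=225.4°
Leg 3: dist=16915.1 km, bearing=91.2°
Leg 4: dist=11758.5 km, bearing=337.7°
Leg 5: dist=18697.3 km, bearing=314.8°
Total: 69008.7 km

Leg 1: φ1=-0.1090185, φ2=0.2563068, Δφ=0.3653253, Δλ=-2.1692401 rad; a=sin²(Δφ/2)+cosφ1·cosφ2·sin²(Δλ/2)=0.7846507014; c=2·atan2(√a, √(1-a))=2.176452190; dist=6371·c=13866.177 ≈ 13866.2 km; running total=13866.2 km
Leg 1 bearing: y=sinΔλ·cosφ2=-0.79922330, x=cosφ1·sinφ2-sinφ1·cosφ2·cosΔλ=0.19271231; θ=atan2(y, x)=-76.4434° <0 so +360° → 283.5566° ≈ 283.6°
Leg 2: φ1=0.2563068, φ2=-0.5835037, Δφ=-0.8398105, Δλ=-0.9286775 rad; a=sin²(Δφ/2)+cosφ1·cosφ2·sin²(Δλ/2)=0.3280997177; c=2·atan2(√a, √(1-a))=1.219835137; dist=6371·c=7771.570 ≈ 7771.6 km; running total=21637.8 km
Leg 2 bearing: y=sinΔλ·cosφ2=-0.66832141, x=cosφ1·sinφ2-sinφ1·cosφ2·cosΔλ=-0.65965723; θ=atan2(y, x)=-134.6262° <0 so +360° → 225.3738° ≈ 225.4°
Leg 3: φ1=-0.5835037, φ2=0.4990455, Δφ=1.0825492, Δλ=2.5801272 rad; a=sin²(Δφ/2)+cosφ1·cosφ2·sin²(Δλ/2)=0.9419697856; c=2·atan2(√a, √(1-a))=2.655017648; dist=6371·c=16915.117 ≈ 16915.1 km; running total=38552.9 km
Leg 3 bearing: y=sinΔλ·cosφ2=0.46749229, x=cosφ1·sinφ2-sinφ1·cosφ2·cosΔλ=-0.01008942; θ=atan2(y, x)=91.2364° ≈ 91.2°
Leg 4: φ1=0.4990455, φ2=0.7105462, Δφ=0.2115007, Δλ=-2.6398821 rad; a=sin²(Δφ/2)+cosφ1·cosφ2·sin²(Δλ/2)=0.6356893206; c=2·atan2(√a, √(1-a))=1.845621465; dist=6371·c=11758.454 ≈ 11758.5 km; running total=50311.4 km
Leg 4 bearing: y=sinΔλ·cosφ2=-0.36454468, x=cosφ1·sinφ2-sinφ1·cosφ2·cosΔλ=0.89076417; θ=atan2(y, x)=-22.2568° <0 so +360° → 337.7432° ≈ 337.7°
Leg 5: φ1=0.7105462, φ2=-0.5571178, Δφ=-1.2676641, Δλ=3.3142808 rad; a=sin²(Δφ/2)+cosφ1·cosφ2·sin²(Δλ/2)=0.9893417715; c=2·atan2(√a, √(1-a))=2.934746710; dist=6371·c=18697.271 ≈ 18697.3 km; running total=69008.7 km
Leg 5 bearing: y=sinΔλ·cosφ2=-0.14584724, x=cosφ1·sinφ2-sinφ1·cosφ2·cosΔλ=0.14459290; θ=atan2(y, x)=-45.2474° <0 so +360° → 314.7526° ≈ 314.8°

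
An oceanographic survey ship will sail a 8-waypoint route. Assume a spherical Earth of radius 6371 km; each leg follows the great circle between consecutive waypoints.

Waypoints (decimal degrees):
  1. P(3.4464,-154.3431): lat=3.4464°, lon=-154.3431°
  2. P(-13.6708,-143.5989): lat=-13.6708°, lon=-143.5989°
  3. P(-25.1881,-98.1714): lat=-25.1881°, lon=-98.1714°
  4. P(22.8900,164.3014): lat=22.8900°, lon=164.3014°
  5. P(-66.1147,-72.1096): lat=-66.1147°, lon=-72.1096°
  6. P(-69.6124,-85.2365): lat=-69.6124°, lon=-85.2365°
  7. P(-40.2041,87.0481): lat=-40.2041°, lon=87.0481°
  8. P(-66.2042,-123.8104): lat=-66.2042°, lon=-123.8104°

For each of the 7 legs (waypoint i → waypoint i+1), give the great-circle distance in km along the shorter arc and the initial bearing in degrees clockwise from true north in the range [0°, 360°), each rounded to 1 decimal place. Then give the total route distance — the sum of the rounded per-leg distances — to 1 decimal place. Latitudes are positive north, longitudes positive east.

Leg 1: φ1=0.0601510, φ2=-0.2386005, Δφ=-0.2987515, Δλ=0.1875217 rad; a=sin²(Δφ/2)+cosφ1·cosφ2·sin²(Δλ/2)=0.0306492832; c=2·atan2(√a, √(1-a))=0.351952445; dist=6371·c=2242.289 ≈ 2242.3 km; running total=2242.3 km
Leg 1 bearing: y=sinΔλ·cosφ2=0.18114312, x=cosφ1·sinφ2-sinφ1·cosφ2·cosΔλ=-0.29330324; θ=atan2(y, x)=148.3007° ≈ 148.3°
Leg 2: φ1=-0.2386005, φ2=-0.4396153, Δφ=-0.2010148, Δλ=0.7928594 rad; a=sin²(Δφ/2)+cosφ1·cosφ2·sin²(Δλ/2)=0.1411633232; c=2·atan2(√a, √(1-a))=0.770340845; dist=6371·c=4907.842 ≈ 4907.8 km; running total=7150.1 km
Leg 2 bearing: y=sinΔλ·cosφ2=0.64462827, x=cosφ1·sinφ2-sinφ1·cosφ2·cosΔλ=-0.26343756; θ=atan2(y, x)=112.2282° ≈ 112.2°
Leg 3: φ1=-0.4396153, φ2=0.3995059, Δφ=0.8391211, Δλ=4.5810146 rad; a=sin²(Δφ/2)+cosφ1·cosφ2·sin²(Δλ/2)=0.6373728577; c=2·atan2(√a, √(1-a))=1.849121557; dist=6371·c=11780.753 ≈ 11780.8 km; running total=18930.9 km
Leg 3 bearing: y=sinΔλ·cosφ2=-0.91331467, x=cosφ1·sinφ2-sinφ1·cosφ2·cosΔλ=0.30061788; θ=atan2(y, x)=-71.7810° <0 so +360° → 288.2190° ≈ 288.2°
Leg 4: φ1=0.3995059, φ2=-1.1539192, Δφ=-1.5534251, Δλ=-4.1261503 rad; a=sin²(Δφ/2)+cosφ1·cosφ2·sin²(Δλ/2)=0.7810095291; c=2·atan2(√a, √(1-a))=2.167621166; dist=6371·c=13809.914 ≈ 13809.9 km; running total=32740.8 km
Leg 4 bearing: y=sinΔλ·cosφ2=0.33729866, x=cosφ1·sinφ2-sinφ1·cosφ2·cosΔλ=-0.75522460; θ=atan2(y, x)=155.9335° ≈ 155.9°
Leg 5: φ1=-1.1539192, φ2=-1.2149656, Δφ=-0.0610464, Δλ=-0.2291076 rad; a=sin²(Δφ/2)+cosφ1·cosφ2·sin²(Δλ/2)=0.0027743261; c=2·atan2(√a, √(1-a))=0.105392515; dist=6371·c=671.456 ≈ 671.5 km; running total=33412.3 km
Leg 5 bearing: y=sinΔλ·cosφ2=-0.07911762, x=cosφ1·sinφ2-sinφ1·cosφ2·cosΔλ=-0.06933194; θ=atan2(y, x)=-131.2286° <0 so +360° → 228.7714° ≈ 228.8°
Leg 6: φ1=-1.2149656, φ2=-0.7016939, Δφ=0.5132717, Δλ=3.0069335 rad; a=sin²(Δφ/2)+cosφ1·cosφ2·sin²(Δλ/2)=0.3292912380; c=2·atan2(√a, √(1-a))=1.222371696; dist=6371·c=7787.730 ≈ 7787.7 km; running total=41200.0 km
Leg 6 bearing: y=sinΔλ·cosφ2=0.10253535, x=cosφ1·sinφ2-sinφ1·cosφ2·cosΔλ=-0.93430219; θ=atan2(y, x)=173.7371° ≈ 173.7°
Leg 7: φ1=-0.7016939, φ2=-1.1554813, Δφ=-0.4537874, Δλ=-3.6801751 rad; a=sin²(Δφ/2)+cosφ1·cosφ2·sin²(Δλ/2)=0.3369479598; c=2·atan2(√a, √(1-a))=1.238616907; dist=6371·c=7891.228 ≈ 7891.2 km; running total=49091.2 km
Leg 7 bearing: y=sinΔλ·cosφ2=0.20695189, x=cosφ1·sinφ2-sinφ1·cosφ2·cosΔλ=-0.92240286; θ=atan2(y, x)=167.3544° ≈ 167.4°

Leg 1: dist=2242.3 km, bearing=148.3°
Leg 2: dist=4907.8 km, bearing=112.2°
Leg 3: dist=11780.8 km, bearing=288.2°
Leg 4: dist=13809.9 km, bearing=155.9°
Leg 5: dist=671.5 km, bearing=228.8°
Leg 6: dist=7787.7 km, bearing=173.7°
Leg 7: dist=7891.2 km, bearing=167.4°
Total: 49091.2 km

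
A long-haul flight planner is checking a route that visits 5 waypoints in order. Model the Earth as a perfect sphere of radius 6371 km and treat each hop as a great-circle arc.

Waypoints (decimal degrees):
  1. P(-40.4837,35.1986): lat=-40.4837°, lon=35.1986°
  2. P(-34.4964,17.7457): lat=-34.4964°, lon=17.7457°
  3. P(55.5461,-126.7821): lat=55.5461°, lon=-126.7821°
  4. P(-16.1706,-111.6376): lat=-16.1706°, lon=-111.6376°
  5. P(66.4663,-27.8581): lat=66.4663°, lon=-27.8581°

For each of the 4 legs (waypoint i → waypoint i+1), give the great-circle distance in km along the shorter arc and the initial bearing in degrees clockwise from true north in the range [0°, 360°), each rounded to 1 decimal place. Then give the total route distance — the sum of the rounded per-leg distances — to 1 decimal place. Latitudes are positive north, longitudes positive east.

Leg 1: dist=1673.8 km, bearing=287.9°
Leg 2: dist=16441.0 km, bearing=321.9°
Leg 3: dist=8100.7 km, bearing=164.8°
Leg 4: dist=11380.1 km, bearing=24.0°
Total: 37595.6 km

Leg 1: φ1=-0.7065739, φ2=-0.6020758, Δφ=0.1044981, Δλ=-0.3046106 rad; a=sin²(Δφ/2)+cosφ1·cosφ2·sin²(Δλ/2)=0.0171563633; c=2·atan2(√a, √(1-a))=0.262719505; dist=6371·c=1673.786 ≈ 1673.8 km; running total=1673.8 km
Leg 1 bearing: y=sinΔλ·cosφ2=-0.24718400, x=cosφ1·sinφ2-sinφ1·cosφ2·cosΔλ=0.07967535; θ=atan2(y, x)=-72.1342° <0 so +360° → 287.8658° ≈ 287.9°
Leg 2: φ1=-0.6020758, φ2=0.9694623, Δφ=1.5715381, Δλ=-2.5224860 rad; a=sin²(Δφ/2)+cosφ1·cosφ2·sin²(Δλ/2)=0.9233646773; c=2·atan2(√a, √(1-a))=2.580603655; dist=6371·c=16441.026 ≈ 16441.0 km; running total=18114.8 km
Leg 2 bearing: y=sinΔλ·cosφ2=-0.32830510, x=cosφ1·sinφ2-sinφ1·cosφ2·cosΔλ=0.41864682; θ=atan2(y, x)=-38.1037° <0 so +360° → 321.8963° ≈ 321.9°
Leg 3: φ1=0.9694623, φ2=-0.2822302, Δφ=-1.2516925, Δλ=0.2643214 rad; a=sin²(Δφ/2)+cosφ1·cosφ2·sin²(Δλ/2)=0.3525775915; c=2·atan2(√a, √(1-a))=1.271503215; dist=6371·c=8100.747 ≈ 8100.7 km; running total=26215.5 km
Leg 3 bearing: y=sinΔλ·cosφ2=0.25091821, x=cosφ1·sinφ2-sinφ1·cosφ2·cosΔλ=-0.92201225; θ=atan2(y, x)=164.7761° ≈ 164.8°
Leg 4: φ1=-0.2822302, φ2=1.1600558, Δφ=1.4422860, Δλ=1.4622281 rad; a=sin²(Δφ/2)+cosφ1·cosφ2·sin²(Δλ/2)=0.6068905572; c=2·atan2(√a, √(1-a))=1.786240255; dist=6371·c=11380.137 ≈ 11380.1 km; running total=37595.6 km
Leg 4 bearing: y=sinΔλ·cosφ2=0.39693749, x=cosφ1·sinφ2-sinφ1·cosφ2·cosΔλ=0.89260196; θ=atan2(y, x)=23.9746° ≈ 24.0°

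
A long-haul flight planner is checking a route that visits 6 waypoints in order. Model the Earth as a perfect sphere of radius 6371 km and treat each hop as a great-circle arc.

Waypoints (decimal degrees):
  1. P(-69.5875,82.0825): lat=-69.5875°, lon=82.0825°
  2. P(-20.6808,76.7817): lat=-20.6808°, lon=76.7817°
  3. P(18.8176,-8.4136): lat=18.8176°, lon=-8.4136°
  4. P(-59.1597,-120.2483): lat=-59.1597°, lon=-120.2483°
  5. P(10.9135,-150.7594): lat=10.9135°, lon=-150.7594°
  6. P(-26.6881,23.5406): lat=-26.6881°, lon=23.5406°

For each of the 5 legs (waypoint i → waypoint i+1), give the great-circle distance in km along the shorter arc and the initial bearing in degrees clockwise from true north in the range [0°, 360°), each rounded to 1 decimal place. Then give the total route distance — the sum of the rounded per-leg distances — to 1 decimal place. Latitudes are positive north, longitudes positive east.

Leg 1: φ1=-1.2145310, φ2=-0.3609481, Δφ=0.8535829, Δλ=-0.0925164 rad; a=sin²(Δφ/2)+cosφ1·cosφ2·sin²(Δλ/2)=0.1720541697; c=2·atan2(√a, √(1-a))=0.855433078; dist=6371·c=5449.964 ≈ 5450.0 km; running total=5450.0 km
Leg 1 bearing: y=sinΔλ·cosφ2=-0.08643146, x=cosφ1·sinφ2-sinφ1·cosφ2·cosΔλ=0.74989048; θ=atan2(y, x)=-6.5748° <0 so +360° → 353.4252° ≈ 353.4°
Leg 2: φ1=-0.3609481, φ2=0.3284291, Δφ=0.6893771, Δλ=-1.4869385 rad; a=sin²(Δφ/2)+cosφ1·cosφ2·sin²(Δλ/2)=0.5198703033; c=2·atan2(√a, √(1-a))=1.610547401; dist=6371·c=10260.797 ≈ 10260.8 km; running total=15710.8 km
Leg 2 bearing: y=sinΔλ·cosφ2=-0.94322404, x=cosφ1·sinφ2-sinφ1·cosφ2·cosΔλ=0.32977128; θ=atan2(y, x)=-70.7293° <0 so +360° → 289.2707° ≈ 289.3°
Leg 3: φ1=0.3284291, φ2=-1.0325315, Δφ=-1.3609606, Δλ=-1.9518837 rad; a=sin²(Δφ/2)+cosφ1·cosφ2·sin²(Δλ/2)=0.7287122173; c=2·atan2(√a, √(1-a))=2.045893021; dist=6371·c=13034.384 ≈ 13034.4 km; running total=28745.2 km
Leg 3 bearing: y=sinΔλ·cosφ2=-0.47587000, x=cosφ1·sinφ2-sinφ1·cosφ2·cosΔλ=-0.75120612; θ=atan2(y, x)=-147.6468° <0 so +360° → 212.3532° ≈ 212.4°
Leg 4: φ1=-1.0325315, φ2=0.1904765, Δφ=1.2230081, Δλ=-0.5325192 rad; a=sin²(Δφ/2)+cosφ1·cosφ2·sin²(Δλ/2)=0.3644413132; c=2·atan2(√a, √(1-a))=1.296242633; dist=6371·c=8258.362 ≈ 8258.4 km; running total=37003.6 km
Leg 4 bearing: y=sinΔλ·cosφ2=-0.49852299, x=cosφ1·sinφ2-sinφ1·cosφ2·cosΔλ=0.82338946; θ=atan2(y, x)=-31.1929° <0 so +360° → 328.8071° ≈ 328.8°
Leg 5: φ1=0.1904765, φ2=-0.4657952, Δφ=-0.6562717, Δλ=3.0421089 rad; a=sin²(Δφ/2)+cosφ1·cosφ2·sin²(Δλ/2)=0.9790004142; c=2·atan2(√a, √(1-a))=2.850743903; dist=6371·c=18162.089 ≈ 18162.1 km; running total=55165.7 km
Leg 5 bearing: y=sinΔλ·cosφ2=0.08873869, x=cosφ1·sinφ2-sinφ1·cosφ2·cosΔλ=-0.27269004; θ=atan2(y, x)=161.9741° ≈ 162.0°

Leg 1: dist=5450.0 km, bearing=353.4°
Leg 2: dist=10260.8 km, bearing=289.3°
Leg 3: dist=13034.4 km, bearing=212.4°
Leg 4: dist=8258.4 km, bearing=328.8°
Leg 5: dist=18162.1 km, bearing=162.0°
Total: 55165.7 km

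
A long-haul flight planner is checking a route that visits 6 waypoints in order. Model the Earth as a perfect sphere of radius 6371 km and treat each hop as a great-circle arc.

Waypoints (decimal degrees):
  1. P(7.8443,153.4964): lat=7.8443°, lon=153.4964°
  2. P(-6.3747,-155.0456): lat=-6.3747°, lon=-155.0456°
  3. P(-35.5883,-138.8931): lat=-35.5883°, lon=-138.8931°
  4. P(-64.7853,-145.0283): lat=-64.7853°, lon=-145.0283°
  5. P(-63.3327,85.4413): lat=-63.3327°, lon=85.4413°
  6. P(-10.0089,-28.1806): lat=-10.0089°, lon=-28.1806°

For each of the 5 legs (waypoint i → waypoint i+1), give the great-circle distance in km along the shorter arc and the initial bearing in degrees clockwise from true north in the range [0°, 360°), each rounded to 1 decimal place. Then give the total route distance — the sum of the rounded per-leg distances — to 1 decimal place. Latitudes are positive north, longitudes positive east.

Leg 1: φ1=0.1369089, φ2=-0.1112595, Δφ=-0.2481684, Δλ=-5.3850738 rad; a=sin²(Δφ/2)+cosφ1·cosφ2·sin²(Δλ/2)=0.2008561830; c=2·atan2(√a, √(1-a))=0.929433962; dist=6371·c=5921.424 ≈ 5921.4 km; running total=5921.4 km
Leg 1 bearing: y=sinΔλ·cosφ2=0.77731561, x=cosφ1·sinφ2-sinφ1·cosφ2·cosΔλ=-0.19450540; θ=atan2(y, x)=104.0485° ≈ 104.0°
Leg 2: φ1=-0.1112595, φ2=-0.6211330, Δφ=-0.5098735, Δλ=0.2819143 rad; a=sin²(Δφ/2)+cosφ1·cosφ2·sin²(Δλ/2)=0.0795486962; c=2·atan2(√a, √(1-a))=0.571847428; dist=6371·c=3643.240 ≈ 3643.2 km; running total=9564.6 km
Leg 2 bearing: y=sinΔλ·cosφ2=0.22623355, x=cosφ1·sinφ2-sinφ1·cosφ2·cosΔλ=-0.49163115; θ=atan2(y, x)=155.2896° ≈ 155.3°
Leg 3: φ1=-0.6211330, φ2=-1.1307168, Δφ=-0.5095838, Δλ=-0.1070794 rad; a=sin²(Δφ/2)+cosφ1·cosφ2·sin²(Δλ/2)=0.0645183146; c=2·atan2(√a, √(1-a))=0.513636731; dist=6371·c=3272.380 ≈ 3272.4 km; running total=12837.0 km
Leg 3 bearing: y=sinΔλ·cosφ2=-0.04552994, x=cosφ1·sinφ2-sinφ1·cosφ2·cosΔλ=-0.48923392; θ=atan2(y, x)=-174.6832° <0 so +360° → 185.3168° ≈ 185.3°
Leg 4: φ1=-1.1307168, φ2=-1.1053641, Δφ=0.0253527, Δλ=4.0224533 rad; a=sin²(Δφ/2)+cosφ1·cosφ2·sin²(Δλ/2)=0.1566070774; c=2·atan2(√a, √(1-a))=0.813738539; dist=6371·c=5184.328 ≈ 5184.3 km; running total=18021.3 km
Leg 4 bearing: y=sinΔλ·cosφ2=-0.34616059, x=cosφ1·sinφ2-sinφ1·cosφ2·cosΔλ=-0.63913852; θ=atan2(y, x)=-151.5598° <0 so +360° → 208.4402° ≈ 208.4°
Leg 5: φ1=-1.1053641, φ2=-0.1746883, Δφ=0.9306759, Δλ=-1.9830763 rad; a=sin²(Δφ/2)+cosφ1·cosφ2·sin²(Δλ/2)=0.5108934760; c=2·atan2(√a, √(1-a))=1.592585003; dist=6371·c=10146.359 ≈ 10146.4 km; running total=28167.7 km
Leg 5 bearing: y=sinΔλ·cosφ2=-0.90226563, x=cosφ1·sinφ2-sinφ1·cosφ2·cosΔλ=-0.43062984; θ=atan2(y, x)=-115.5140° <0 so +360° → 244.4860° ≈ 244.5°

Leg 1: dist=5921.4 km, bearing=104.0°
Leg 2: dist=3643.2 km, bearing=155.3°
Leg 3: dist=3272.4 km, bearing=185.3°
Leg 4: dist=5184.3 km, bearing=208.4°
Leg 5: dist=10146.4 km, bearing=244.5°
Total: 28167.7 km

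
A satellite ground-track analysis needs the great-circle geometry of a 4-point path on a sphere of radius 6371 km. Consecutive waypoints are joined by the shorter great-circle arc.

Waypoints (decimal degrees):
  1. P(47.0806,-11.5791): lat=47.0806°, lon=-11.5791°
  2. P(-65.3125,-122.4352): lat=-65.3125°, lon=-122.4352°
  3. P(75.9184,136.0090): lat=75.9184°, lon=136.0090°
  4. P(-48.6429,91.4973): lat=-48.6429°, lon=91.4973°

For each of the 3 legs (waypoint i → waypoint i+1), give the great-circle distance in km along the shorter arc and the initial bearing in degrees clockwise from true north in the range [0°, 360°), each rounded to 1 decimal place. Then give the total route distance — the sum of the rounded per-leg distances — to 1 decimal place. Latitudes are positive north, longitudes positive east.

Leg 1: dist=15573.2 km, bearing=217.4°
Leg 2: dist=17165.8 km, bearing=326.6°
Leg 3: dist=14214.8 km, bearing=215.9°
Total: 46953.8 km

Leg 1: φ1=0.8217115, φ2=-1.1399182, Δφ=-1.9616297, Δλ=-1.9348039 rad; a=sin²(Δφ/2)+cosφ1·cosφ2·sin²(Δλ/2)=0.8833190731; c=2·atan2(√a, √(1-a))=2.444385100; dist=6371·c=15573.177 ≈ 15573.2 km; running total=15573.2 km
Leg 1 bearing: y=sinΔλ·cosφ2=-0.39030216, x=cosφ1·sinφ2-sinφ1·cosφ2·cosΔλ=-0.50983348; θ=atan2(y, x)=-142.5642° <0 so +360° → 217.4358° ≈ 217.4°
Leg 2: φ1=-1.1399182, φ2=1.3250260, Δφ=2.4649442, Δλ=4.5107022 rad; a=sin²(Δφ/2)+cosφ1·cosφ2·sin²(Δλ/2)=0.9508264473; c=2·atan2(√a, √(1-a))=2.694372813; dist=6371·c=17165.849 ≈ 17165.8 km; running total=32739.0 km
Leg 2 bearing: y=sinΔλ·cosφ2=-0.23837179, x=cosφ1·sinφ2-sinφ1·cosφ2·cosΔλ=0.36083368; θ=atan2(y, x)=-33.4493° <0 so +360° → 326.5507° ≈ 326.6°
Leg 3: φ1=1.3250260, φ2=-0.8489788, Δφ=-2.1740048, Δλ=-0.7768757 rad; a=sin²(Δφ/2)+cosφ1·cosφ2·sin²(Δλ/2)=0.8067046563; c=2·atan2(√a, √(1-a))=2.231166587; dist=6371·c=14214.762 ≈ 14214.8 km; running total=46953.8 km
Leg 3 bearing: y=sinΔλ·cosφ2=-0.46322205, x=cosφ1·sinφ2-sinφ1·cosφ2·cosΔλ=-0.63965174; θ=atan2(y, x)=-144.0888° <0 so +360° → 215.9112° ≈ 215.9°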